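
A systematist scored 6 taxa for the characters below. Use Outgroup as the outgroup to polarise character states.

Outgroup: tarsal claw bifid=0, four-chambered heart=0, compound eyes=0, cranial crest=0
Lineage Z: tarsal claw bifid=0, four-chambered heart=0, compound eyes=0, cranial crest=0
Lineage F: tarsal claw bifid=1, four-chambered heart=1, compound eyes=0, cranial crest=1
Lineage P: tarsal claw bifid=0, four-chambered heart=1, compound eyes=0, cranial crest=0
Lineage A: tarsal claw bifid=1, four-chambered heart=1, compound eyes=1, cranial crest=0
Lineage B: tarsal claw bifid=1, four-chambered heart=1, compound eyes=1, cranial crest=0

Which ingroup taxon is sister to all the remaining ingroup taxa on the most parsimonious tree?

The outgroup has state '0' for every character, so '1' is the derived state throughout.
tarsal claw bifid (derived state '1') is shared by Lineage A, Lineage B, and Lineage F — a synapomorphy uniting that clade.
four-chambered heart (derived state '1') is shared by Lineage A, Lineage B, Lineage F, and Lineage P — a synapomorphy uniting that clade.
compound eyes (derived state '1') is shared by Lineage A and Lineage B — a synapomorphy uniting that clade.
cranial crest: derived state '1' in Lineage F only — an autapomorphy, so it tells us nothing about relationships among taxa.
Most parsimonious ingroup topology: (Lineage Z,((Lineage F,(Lineage A,Lineage B)),Lineage P)).
Lineage Z is sister to the clade containing all other ingroup taxa, so it is the earliest-diverging (most basal) ingroup lineage.

Lineage Z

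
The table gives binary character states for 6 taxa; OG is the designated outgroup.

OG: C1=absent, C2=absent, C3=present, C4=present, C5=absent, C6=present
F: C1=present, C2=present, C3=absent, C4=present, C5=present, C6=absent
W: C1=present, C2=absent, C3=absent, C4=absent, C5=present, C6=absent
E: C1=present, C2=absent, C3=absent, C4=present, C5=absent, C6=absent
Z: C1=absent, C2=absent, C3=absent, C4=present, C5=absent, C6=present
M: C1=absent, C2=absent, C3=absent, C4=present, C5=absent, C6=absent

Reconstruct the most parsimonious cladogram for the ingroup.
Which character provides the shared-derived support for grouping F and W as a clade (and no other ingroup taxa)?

Character polarity is set by the outgroup: the derived state is whichever differs from the outgroup's state, so for C3, C4, C6 the derived state is 'absent', and for the remaining characters it is 'present'.
Only E, F, and W show the derived state 'present' for C1, supporting them as a clade.
C2: derived state 'present' in F only — an autapomorphy, so it tells us nothing about relationships among taxa.
C3 (derived state 'absent') is shared by all ingroup taxa — unites the whole ingroup.
C4: derived state 'absent' in W only — an autapomorphy, so it tells us nothing about relationships among taxa.
C5: derived state 'present' in F and W only — synapomorphy for {F, W}.
Only E, F, M, and W show the derived state 'absent' for C6, supporting them as a clade.
Most parsimonious ingroup topology: ((((F,W),E),M),Z).
The clade {F, W} is supported by C5: its derived state 'present' occurs in exactly those taxa and in no other taxon (including the outgroup).

C5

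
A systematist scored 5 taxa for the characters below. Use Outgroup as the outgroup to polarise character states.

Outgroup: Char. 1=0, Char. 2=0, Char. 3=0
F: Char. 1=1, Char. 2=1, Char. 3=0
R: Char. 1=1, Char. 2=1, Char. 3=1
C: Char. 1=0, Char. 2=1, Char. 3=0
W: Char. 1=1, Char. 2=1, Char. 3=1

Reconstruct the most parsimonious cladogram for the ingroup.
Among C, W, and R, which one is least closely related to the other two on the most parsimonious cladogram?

C

The outgroup has state '0' for every character, so '1' is the derived state throughout.
Char. 1: derived state '1' in F, R, and W only — synapomorphy for {F, R, W}.
All ingroup taxa share the derived state '1' for Char. 2; it defines the ingroup but does not resolve relationships within it.
Char. 3 (derived state '1') is shared by R and W — a synapomorphy uniting that clade.
Most parsimonious ingroup topology: (C,((R,W),F)).
R and W share a more recent common ancestor with each other than either does with C, so C is the least closely related of the three.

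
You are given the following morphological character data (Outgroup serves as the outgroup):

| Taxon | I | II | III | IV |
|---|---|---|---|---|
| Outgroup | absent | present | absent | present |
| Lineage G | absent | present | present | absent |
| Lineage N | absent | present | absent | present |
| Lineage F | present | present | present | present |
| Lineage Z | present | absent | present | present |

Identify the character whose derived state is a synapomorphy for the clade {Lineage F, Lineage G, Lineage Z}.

Character polarity is set by the outgroup: the derived state is whichever differs from the outgroup's state, so for II, IV the derived state is 'absent', and for the remaining characters it is 'present'.
I (derived state 'present') is shared by Lineage F and Lineage Z — a synapomorphy uniting that clade.
II: derived state 'absent' in Lineage Z only — an autapomorphy, so it tells us nothing about relationships among taxa.
Only Lineage F, Lineage G, and Lineage Z show the derived state 'present' for III, supporting them as a clade.
IV (derived state 'absent') is unique to Lineage G (autapomorphy; uninformative for grouping).
Most parsimonious ingroup topology: ((Lineage G,(Lineage F,Lineage Z)),Lineage N).
The clade {Lineage F, Lineage G, Lineage Z} is supported by III: its derived state 'present' occurs in exactly those taxa and in no other taxon (including the outgroup).

III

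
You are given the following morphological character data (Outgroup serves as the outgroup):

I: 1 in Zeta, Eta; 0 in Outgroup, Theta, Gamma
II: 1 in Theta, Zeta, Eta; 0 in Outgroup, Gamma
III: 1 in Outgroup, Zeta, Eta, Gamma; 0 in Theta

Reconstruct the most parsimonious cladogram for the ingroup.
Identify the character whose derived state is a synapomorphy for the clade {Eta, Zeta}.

I

Character polarity is set by the outgroup: the derived state is whichever differs from the outgroup's state, so for III the derived state is '0', and for the remaining characters it is '1'.
I: derived state '1' in Eta and Zeta only — synapomorphy for {Eta, Zeta}.
II (derived state '1') is shared by Eta, Theta, and Zeta — a synapomorphy uniting that clade.
III: derived state '0' in Theta only — an autapomorphy, so it tells us nothing about relationships among taxa.
Most parsimonious ingroup topology: ((Theta,(Zeta,Eta)),Gamma).
The clade {Eta, Zeta} is supported by I: its derived state '1' occurs in exactly those taxa and in no other taxon (including the outgroup).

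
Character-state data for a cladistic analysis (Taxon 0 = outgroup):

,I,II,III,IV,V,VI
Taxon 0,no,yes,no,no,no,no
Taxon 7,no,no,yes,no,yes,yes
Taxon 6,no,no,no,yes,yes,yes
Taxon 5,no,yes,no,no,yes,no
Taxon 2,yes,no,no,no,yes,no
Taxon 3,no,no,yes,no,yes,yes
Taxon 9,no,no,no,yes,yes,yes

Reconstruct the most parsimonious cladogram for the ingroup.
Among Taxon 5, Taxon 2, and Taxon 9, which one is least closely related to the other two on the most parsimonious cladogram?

Taxon 5

Character polarity is set by the outgroup: the derived state is whichever differs from the outgroup's state, so for II the derived state is 'no', and for the remaining characters it is 'yes'.
I (derived state 'yes') is unique to Taxon 2 (autapomorphy; uninformative for grouping).
II (derived state 'no') is shared by Taxon 2, Taxon 3, Taxon 6, Taxon 7, and Taxon 9 — a synapomorphy uniting that clade.
III (derived state 'yes') is shared by Taxon 3 and Taxon 7 — a synapomorphy uniting that clade.
IV: derived state 'yes' in Taxon 6 and Taxon 9 only — synapomorphy for {Taxon 6, Taxon 9}.
V (derived state 'yes') is shared by all ingroup taxa — unites the whole ingroup.
Only Taxon 3, Taxon 6, Taxon 7, and Taxon 9 show the derived state 'yes' for VI, supporting them as a clade.
Most parsimonious ingroup topology: ((((Taxon 7,Taxon 3),(Taxon 6,Taxon 9)),Taxon 2),Taxon 5).
Taxon 9 and Taxon 2 share a more recent common ancestor with each other than either does with Taxon 5, so Taxon 5 is the least closely related of the three.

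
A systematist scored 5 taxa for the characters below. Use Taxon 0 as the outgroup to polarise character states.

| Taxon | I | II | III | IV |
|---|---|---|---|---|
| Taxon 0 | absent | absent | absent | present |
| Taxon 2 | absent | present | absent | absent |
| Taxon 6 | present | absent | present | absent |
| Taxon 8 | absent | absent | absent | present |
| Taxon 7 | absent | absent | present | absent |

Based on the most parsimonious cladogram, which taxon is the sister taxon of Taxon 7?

Taxon 6

Character polarity is set by the outgroup: the derived state is whichever differs from the outgroup's state, so for IV the derived state is 'absent', and for the remaining characters it is 'present'.
I (derived state 'present') is unique to Taxon 6 (autapomorphy; uninformative for grouping).
II: derived state 'present' in Taxon 2 only — an autapomorphy, so it tells us nothing about relationships among taxa.
III: derived state 'present' in Taxon 6 and Taxon 7 only — synapomorphy for {Taxon 6, Taxon 7}.
IV (derived state 'absent') is shared by Taxon 2, Taxon 6, and Taxon 7 — a synapomorphy uniting that clade.
Most parsimonious ingroup topology: ((Taxon 2,(Taxon 6,Taxon 7)),Taxon 8).
Taxon 7 and Taxon 6 form a cherry on this tree, so they are sister taxa.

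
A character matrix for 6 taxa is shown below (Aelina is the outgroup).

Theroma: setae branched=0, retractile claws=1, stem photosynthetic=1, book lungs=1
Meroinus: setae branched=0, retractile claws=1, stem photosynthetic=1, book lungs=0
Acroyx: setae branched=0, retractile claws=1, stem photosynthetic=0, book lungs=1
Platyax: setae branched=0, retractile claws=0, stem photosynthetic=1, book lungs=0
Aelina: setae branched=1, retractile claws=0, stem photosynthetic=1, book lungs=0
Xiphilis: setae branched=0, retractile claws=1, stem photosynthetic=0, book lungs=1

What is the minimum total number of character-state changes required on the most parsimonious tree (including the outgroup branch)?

Character polarity is set by the outgroup: the derived state is whichever differs from the outgroup's state, so for setae branched, stem photosynthetic the derived state is '0', and for the remaining characters it is '1'.
All ingroup taxa share the derived state '0' for setae branched; it defines the ingroup but does not resolve relationships within it.
Only Acroyx, Meroinus, Theroma, and Xiphilis show the derived state '1' for retractile claws, supporting them as a clade.
Only Acroyx and Xiphilis show the derived state '0' for stem photosynthetic, supporting them as a clade.
Only Acroyx, Theroma, and Xiphilis show the derived state '1' for book lungs, supporting them as a clade.
Most parsimonious ingroup topology: ((Meroinus,((Xiphilis,Acroyx),Theroma)),Platyax).
Changes per character on this tree: setae branched: 1; retractile claws: 1; stem photosynthetic: 1; book lungs: 1.
Total = 4.

4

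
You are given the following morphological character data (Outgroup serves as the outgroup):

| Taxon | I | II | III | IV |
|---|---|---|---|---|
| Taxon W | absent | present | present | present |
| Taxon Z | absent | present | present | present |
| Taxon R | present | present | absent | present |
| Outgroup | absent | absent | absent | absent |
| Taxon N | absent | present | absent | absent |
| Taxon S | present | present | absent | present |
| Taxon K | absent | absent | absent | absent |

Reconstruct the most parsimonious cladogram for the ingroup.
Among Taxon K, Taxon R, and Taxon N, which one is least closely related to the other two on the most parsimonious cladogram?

Taxon K

The outgroup has state 'absent' for every character, so 'present' is the derived state throughout.
Only Taxon R and Taxon S show the derived state 'present' for I, supporting them as a clade.
II: derived state 'present' in Taxon N, Taxon R, Taxon S, Taxon W, and Taxon Z only — synapomorphy for {Taxon N, Taxon R, Taxon S, Taxon W, Taxon Z}.
III: derived state 'present' in Taxon W and Taxon Z only — synapomorphy for {Taxon W, Taxon Z}.
IV (derived state 'present') is shared by Taxon R, Taxon S, Taxon W, and Taxon Z — a synapomorphy uniting that clade.
Most parsimonious ingroup topology: ((Taxon N,((Taxon W,Taxon Z),(Taxon R,Taxon S))),Taxon K).
Taxon R and Taxon N share a more recent common ancestor with each other than either does with Taxon K, so Taxon K is the least closely related of the three.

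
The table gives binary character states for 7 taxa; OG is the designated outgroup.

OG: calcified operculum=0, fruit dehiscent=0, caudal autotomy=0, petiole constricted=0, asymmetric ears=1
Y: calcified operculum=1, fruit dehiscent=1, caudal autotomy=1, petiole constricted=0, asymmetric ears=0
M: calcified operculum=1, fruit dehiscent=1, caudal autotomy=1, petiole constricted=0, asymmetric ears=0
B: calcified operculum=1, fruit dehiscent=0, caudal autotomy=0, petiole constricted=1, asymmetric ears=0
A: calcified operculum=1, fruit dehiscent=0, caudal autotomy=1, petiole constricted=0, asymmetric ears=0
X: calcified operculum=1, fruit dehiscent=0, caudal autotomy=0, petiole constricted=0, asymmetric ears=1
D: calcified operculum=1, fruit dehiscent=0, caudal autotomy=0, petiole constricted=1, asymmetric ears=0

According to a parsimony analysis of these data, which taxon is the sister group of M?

Character polarity is set by the outgroup: the derived state is whichever differs from the outgroup's state, so for asymmetric ears the derived state is '0', and for the remaining characters it is '1'.
All ingroup taxa share the derived state '1' for calcified operculum; it defines the ingroup but does not resolve relationships within it.
fruit dehiscent: derived state '1' in M and Y only — synapomorphy for {M, Y}.
Only A, M, and Y show the derived state '1' for caudal autotomy, supporting them as a clade.
Only B and D show the derived state '1' for petiole constricted, supporting them as a clade.
asymmetric ears: derived state '0' in A, B, D, M, and Y only — synapomorphy for {A, B, D, M, Y}.
Most parsimonious ingroup topology: ((((Y,M),A),(B,D)),X).
M and Y form a cherry on this tree, so they are sister taxa.

Y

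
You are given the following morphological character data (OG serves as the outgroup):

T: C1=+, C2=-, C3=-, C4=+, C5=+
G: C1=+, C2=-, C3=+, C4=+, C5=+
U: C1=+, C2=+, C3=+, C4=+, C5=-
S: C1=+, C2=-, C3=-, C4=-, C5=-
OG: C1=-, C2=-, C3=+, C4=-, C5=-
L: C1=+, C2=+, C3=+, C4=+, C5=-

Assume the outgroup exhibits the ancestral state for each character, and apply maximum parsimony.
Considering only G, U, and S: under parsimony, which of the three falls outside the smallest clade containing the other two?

Character polarity is set by the outgroup: the derived state is whichever differs from the outgroup's state, so for C3 the derived state is '-', and for the remaining characters it is '+'.
C1 (derived state '+') is shared by all ingroup taxa — unites the whole ingroup.
C2 (derived state '+') is shared by L and U — a synapomorphy uniting that clade.
C3 groups S and T, which is incompatible with the clades supported by the remaining characters; treating it as convergent (homoplasy) costs fewer steps than any alternative tree.
C4 (derived state '+') is shared by G, L, T, and U — a synapomorphy uniting that clade.
C5: derived state '+' in G and T only — synapomorphy for {G, T}.
Most parsimonious ingroup topology: (((L,U),(G,T)),S).
G and U share a more recent common ancestor with each other than either does with S, so S is the least closely related of the three.

S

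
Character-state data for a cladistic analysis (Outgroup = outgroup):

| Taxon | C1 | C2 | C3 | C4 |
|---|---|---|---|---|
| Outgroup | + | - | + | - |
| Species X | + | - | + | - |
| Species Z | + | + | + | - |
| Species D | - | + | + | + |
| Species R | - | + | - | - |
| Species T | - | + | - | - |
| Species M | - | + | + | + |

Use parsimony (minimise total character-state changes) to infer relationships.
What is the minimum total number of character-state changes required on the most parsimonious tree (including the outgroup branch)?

4

Character polarity is set by the outgroup: the derived state is whichever differs from the outgroup's state, so for C1, C3 the derived state is '-', and for the remaining characters it is '+'.
C1 (derived state '-') is shared by Species D, Species M, Species R, and Species T — a synapomorphy uniting that clade.
C2 (derived state '+') is shared by Species D, Species M, Species R, Species T, and Species Z — a synapomorphy uniting that clade.
C3 (derived state '-') is shared by Species R and Species T — a synapomorphy uniting that clade.
C4 (derived state '+') is shared by Species D and Species M — a synapomorphy uniting that clade.
Most parsimonious ingroup topology: (Species X,(Species Z,((Species D,Species M),(Species R,Species T)))).
Changes per character on this tree: C1: 1; C2: 1; C3: 1; C4: 1.
Total = 4.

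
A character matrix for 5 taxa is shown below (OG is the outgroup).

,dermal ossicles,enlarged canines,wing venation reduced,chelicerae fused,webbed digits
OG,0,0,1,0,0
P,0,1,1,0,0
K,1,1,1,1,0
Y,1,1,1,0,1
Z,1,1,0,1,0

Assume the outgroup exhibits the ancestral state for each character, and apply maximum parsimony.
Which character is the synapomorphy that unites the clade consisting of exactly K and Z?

chelicerae fused

Character polarity is set by the outgroup: the derived state is whichever differs from the outgroup's state, so for wing venation reduced the derived state is '0', and for the remaining characters it is '1'.
Only K, Y, and Z show the derived state '1' for dermal ossicles, supporting them as a clade.
All ingroup taxa share the derived state '1' for enlarged canines; it defines the ingroup but does not resolve relationships within it.
wing venation reduced: derived state '0' in Z only — an autapomorphy, so it tells us nothing about relationships among taxa.
chelicerae fused (derived state '1') is shared by K and Z — a synapomorphy uniting that clade.
webbed digits (derived state '1') is unique to Y (autapomorphy; uninformative for grouping).
Most parsimonious ingroup topology: (P,((K,Z),Y)).
The clade {K, Z} is supported by chelicerae fused: its derived state '1' occurs in exactly those taxa and in no other taxon (including the outgroup).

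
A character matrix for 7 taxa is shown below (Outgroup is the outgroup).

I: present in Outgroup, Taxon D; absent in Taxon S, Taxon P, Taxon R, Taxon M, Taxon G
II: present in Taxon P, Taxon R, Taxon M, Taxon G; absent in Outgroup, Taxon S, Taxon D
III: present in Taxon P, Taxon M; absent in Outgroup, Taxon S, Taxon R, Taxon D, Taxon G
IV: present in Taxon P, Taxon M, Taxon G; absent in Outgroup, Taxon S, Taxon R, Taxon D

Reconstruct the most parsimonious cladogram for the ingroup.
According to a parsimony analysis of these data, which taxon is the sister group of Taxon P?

Character polarity is set by the outgroup: the derived state is whichever differs from the outgroup's state, so for I the derived state is 'absent', and for the remaining characters it is 'present'.
Only Taxon G, Taxon M, Taxon P, Taxon R, and Taxon S show the derived state 'absent' for I, supporting them as a clade.
II: derived state 'present' in Taxon G, Taxon M, Taxon P, and Taxon R only — synapomorphy for {Taxon G, Taxon M, Taxon P, Taxon R}.
III: derived state 'present' in Taxon M and Taxon P only — synapomorphy for {Taxon M, Taxon P}.
Only Taxon G, Taxon M, and Taxon P show the derived state 'present' for IV, supporting them as a clade.
Most parsimonious ingroup topology: ((Taxon S,(((Taxon P,Taxon M),Taxon G),Taxon R)),Taxon D).
Taxon P and Taxon M form a cherry on this tree, so they are sister taxa.

Taxon M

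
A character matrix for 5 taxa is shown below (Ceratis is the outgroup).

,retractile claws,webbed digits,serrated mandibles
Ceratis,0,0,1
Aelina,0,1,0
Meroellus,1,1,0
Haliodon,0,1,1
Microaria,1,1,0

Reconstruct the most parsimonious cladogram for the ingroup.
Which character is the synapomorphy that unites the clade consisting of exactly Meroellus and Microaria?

Character polarity is set by the outgroup: the derived state is whichever differs from the outgroup's state, so for serrated mandibles the derived state is '0', and for the remaining characters it is '1'.
retractile claws (derived state '1') is shared by Meroellus and Microaria — a synapomorphy uniting that clade.
All ingroup taxa share the derived state '1' for webbed digits; it defines the ingroup but does not resolve relationships within it.
serrated mandibles (derived state '0') is shared by Aelina, Meroellus, and Microaria — a synapomorphy uniting that clade.
Most parsimonious ingroup topology: ((Aelina,(Meroellus,Microaria)),Haliodon).
The clade {Meroellus, Microaria} is supported by retractile claws: its derived state '1' occurs in exactly those taxa and in no other taxon (including the outgroup).

retractile claws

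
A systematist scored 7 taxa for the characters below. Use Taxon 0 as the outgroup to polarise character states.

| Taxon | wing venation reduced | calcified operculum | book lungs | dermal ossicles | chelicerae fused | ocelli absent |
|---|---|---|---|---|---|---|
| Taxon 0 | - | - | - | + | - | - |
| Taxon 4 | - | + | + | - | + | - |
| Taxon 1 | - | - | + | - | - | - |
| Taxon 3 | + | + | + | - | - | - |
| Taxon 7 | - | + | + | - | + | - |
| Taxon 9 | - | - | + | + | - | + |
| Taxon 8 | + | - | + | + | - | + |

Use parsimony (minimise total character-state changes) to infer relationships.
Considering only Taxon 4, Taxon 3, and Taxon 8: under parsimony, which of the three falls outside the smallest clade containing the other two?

Character polarity is set by the outgroup: the derived state is whichever differs from the outgroup's state, so for dermal ossicles the derived state is '-', and for the remaining characters it is '+'.
wing venation reduced groups Taxon 3 and Taxon 8, which is incompatible with the clades supported by the remaining characters; treating it as convergent (homoplasy) costs fewer steps than any alternative tree.
Only Taxon 3, Taxon 4, and Taxon 7 show the derived state '+' for calcified operculum, supporting them as a clade.
book lungs (derived state '+') is shared by all ingroup taxa — unites the whole ingroup.
dermal ossicles (derived state '-') is shared by Taxon 1, Taxon 3, Taxon 4, and Taxon 7 — a synapomorphy uniting that clade.
Only Taxon 4 and Taxon 7 show the derived state '+' for chelicerae fused, supporting them as a clade.
Only Taxon 8 and Taxon 9 show the derived state '+' for ocelli absent, supporting them as a clade.
Most parsimonious ingroup topology: ((((Taxon 4,Taxon 7),Taxon 3),Taxon 1),(Taxon 9,Taxon 8)).
Taxon 4 and Taxon 3 share a more recent common ancestor with each other than either does with Taxon 8, so Taxon 8 is the least closely related of the three.

Taxon 8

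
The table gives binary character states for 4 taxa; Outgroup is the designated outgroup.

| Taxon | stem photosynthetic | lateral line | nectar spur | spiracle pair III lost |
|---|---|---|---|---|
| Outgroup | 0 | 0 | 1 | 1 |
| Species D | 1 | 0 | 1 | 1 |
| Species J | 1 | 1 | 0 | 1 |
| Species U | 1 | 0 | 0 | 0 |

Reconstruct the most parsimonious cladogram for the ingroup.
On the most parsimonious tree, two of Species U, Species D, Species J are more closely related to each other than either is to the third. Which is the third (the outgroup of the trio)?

Character polarity is set by the outgroup: the derived state is whichever differs from the outgroup's state, so for nectar spur, spiracle pair III lost the derived state is '0', and for the remaining characters it is '1'.
All ingroup taxa share the derived state '1' for stem photosynthetic; it defines the ingroup but does not resolve relationships within it.
lateral line (derived state '1') is unique to Species J (autapomorphy; uninformative for grouping).
Only Species J and Species U show the derived state '0' for nectar spur, supporting them as a clade.
spiracle pair III lost: derived state '0' in Species U only — an autapomorphy, so it tells us nothing about relationships among taxa.
Most parsimonious ingroup topology: (Species D,(Species J,Species U)).
Species U and Species J share a more recent common ancestor with each other than either does with Species D, so Species D is the least closely related of the three.

Species D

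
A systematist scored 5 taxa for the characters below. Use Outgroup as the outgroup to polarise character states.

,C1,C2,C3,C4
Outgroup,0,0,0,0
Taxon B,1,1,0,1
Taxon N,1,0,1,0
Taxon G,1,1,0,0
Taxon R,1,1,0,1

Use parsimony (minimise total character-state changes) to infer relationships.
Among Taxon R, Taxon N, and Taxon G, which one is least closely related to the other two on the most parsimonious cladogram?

The outgroup has state '0' for every character, so '1' is the derived state throughout.
All ingroup taxa share the derived state '1' for C1; it defines the ingroup but does not resolve relationships within it.
C2 (derived state '1') is shared by Taxon B, Taxon G, and Taxon R — a synapomorphy uniting that clade.
C3: derived state '1' in Taxon N only — an autapomorphy, so it tells us nothing about relationships among taxa.
C4: derived state '1' in Taxon B and Taxon R only — synapomorphy for {Taxon B, Taxon R}.
Most parsimonious ingroup topology: (((Taxon B,Taxon R),Taxon G),Taxon N).
Taxon R and Taxon G share a more recent common ancestor with each other than either does with Taxon N, so Taxon N is the least closely related of the three.

Taxon N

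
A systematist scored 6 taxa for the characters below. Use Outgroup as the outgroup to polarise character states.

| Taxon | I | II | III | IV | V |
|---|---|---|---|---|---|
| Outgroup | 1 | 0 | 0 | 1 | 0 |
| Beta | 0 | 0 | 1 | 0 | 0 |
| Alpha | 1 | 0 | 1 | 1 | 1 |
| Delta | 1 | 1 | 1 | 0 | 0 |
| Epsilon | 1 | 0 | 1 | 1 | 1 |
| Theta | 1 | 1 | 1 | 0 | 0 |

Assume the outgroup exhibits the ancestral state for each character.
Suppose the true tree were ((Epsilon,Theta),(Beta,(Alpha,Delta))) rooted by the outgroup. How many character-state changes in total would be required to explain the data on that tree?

Map each character onto ((Epsilon,Theta),(Beta,(Alpha,Delta))) (rooted by Outgroup) and count the minimum state changes it requires (Fitch parsimony):
I: 1; II: 2; III: 1; IV: 3; V: 2.
Total tree length = 9.

9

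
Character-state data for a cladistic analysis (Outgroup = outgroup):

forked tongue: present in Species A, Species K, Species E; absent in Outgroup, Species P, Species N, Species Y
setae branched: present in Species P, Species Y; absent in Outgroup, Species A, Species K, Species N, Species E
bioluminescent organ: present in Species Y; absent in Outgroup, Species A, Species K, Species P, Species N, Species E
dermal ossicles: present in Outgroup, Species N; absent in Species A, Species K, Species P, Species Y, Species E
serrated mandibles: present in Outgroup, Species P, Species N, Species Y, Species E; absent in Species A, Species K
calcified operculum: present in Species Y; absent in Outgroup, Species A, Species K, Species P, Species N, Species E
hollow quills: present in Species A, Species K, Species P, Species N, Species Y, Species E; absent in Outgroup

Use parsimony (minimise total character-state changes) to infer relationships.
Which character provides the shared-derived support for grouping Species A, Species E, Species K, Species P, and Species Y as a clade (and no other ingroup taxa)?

Character polarity is set by the outgroup: the derived state is whichever differs from the outgroup's state, so for dermal ossicles, serrated mandibles the derived state is 'absent', and for the remaining characters it is 'present'.
Only Species A, Species E, and Species K show the derived state 'present' for forked tongue, supporting them as a clade.
setae branched: derived state 'present' in Species P and Species Y only — synapomorphy for {Species P, Species Y}.
bioluminescent organ (derived state 'present') is unique to Species Y (autapomorphy; uninformative for grouping).
Only Species A, Species E, Species K, Species P, and Species Y show the derived state 'absent' for dermal ossicles, supporting them as a clade.
Only Species A and Species K show the derived state 'absent' for serrated mandibles, supporting them as a clade.
calcified operculum (derived state 'present') is unique to Species Y (autapomorphy; uninformative for grouping).
hollow quills (derived state 'present') is shared by all ingroup taxa — unites the whole ingroup.
Most parsimonious ingroup topology: ((((Species A,Species K),Species E),(Species P,Species Y)),Species N).
The clade {Species A, Species E, Species K, Species P, Species Y} is supported by dermal ossicles: its derived state 'absent' occurs in exactly those taxa and in no other taxon (including the outgroup).

dermal ossicles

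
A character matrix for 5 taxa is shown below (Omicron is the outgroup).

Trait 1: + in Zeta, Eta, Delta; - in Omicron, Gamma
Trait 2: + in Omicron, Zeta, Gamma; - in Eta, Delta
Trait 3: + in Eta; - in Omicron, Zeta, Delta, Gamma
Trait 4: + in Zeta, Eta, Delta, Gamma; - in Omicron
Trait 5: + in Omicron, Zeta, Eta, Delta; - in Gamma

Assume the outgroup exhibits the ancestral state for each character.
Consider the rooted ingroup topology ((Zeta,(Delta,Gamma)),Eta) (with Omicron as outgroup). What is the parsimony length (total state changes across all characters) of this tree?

7

Map each character onto ((Zeta,(Delta,Gamma)),Eta) (rooted by Omicron) and count the minimum state changes it requires (Fitch parsimony):
Trait 1: 2; Trait 2: 2; Trait 3: 1; Trait 4: 1; Trait 5: 1.
Total tree length = 7.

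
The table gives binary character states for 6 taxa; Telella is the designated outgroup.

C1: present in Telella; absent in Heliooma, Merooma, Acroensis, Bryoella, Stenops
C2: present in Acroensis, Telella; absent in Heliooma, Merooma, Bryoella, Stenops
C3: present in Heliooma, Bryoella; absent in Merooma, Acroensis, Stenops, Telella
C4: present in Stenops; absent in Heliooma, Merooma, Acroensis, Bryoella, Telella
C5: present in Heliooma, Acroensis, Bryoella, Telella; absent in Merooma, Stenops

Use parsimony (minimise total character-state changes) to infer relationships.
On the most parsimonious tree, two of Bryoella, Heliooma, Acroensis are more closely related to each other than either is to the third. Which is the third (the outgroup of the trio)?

Character polarity is set by the outgroup: the derived state is whichever differs from the outgroup's state, so for C1, C2, C5 the derived state is 'absent', and for the remaining characters it is 'present'.
All ingroup taxa share the derived state 'absent' for C1; it defines the ingroup but does not resolve relationships within it.
Only Bryoella, Heliooma, Merooma, and Stenops show the derived state 'absent' for C2, supporting them as a clade.
Only Bryoella and Heliooma show the derived state 'present' for C3, supporting them as a clade.
C4 (derived state 'present') is unique to Stenops (autapomorphy; uninformative for grouping).
C5 (derived state 'absent') is shared by Merooma and Stenops — a synapomorphy uniting that clade.
Most parsimonious ingroup topology: (((Merooma,Stenops),(Bryoella,Heliooma)),Acroensis).
Bryoella and Heliooma share a more recent common ancestor with each other than either does with Acroensis, so Acroensis is the least closely related of the three.

Acroensis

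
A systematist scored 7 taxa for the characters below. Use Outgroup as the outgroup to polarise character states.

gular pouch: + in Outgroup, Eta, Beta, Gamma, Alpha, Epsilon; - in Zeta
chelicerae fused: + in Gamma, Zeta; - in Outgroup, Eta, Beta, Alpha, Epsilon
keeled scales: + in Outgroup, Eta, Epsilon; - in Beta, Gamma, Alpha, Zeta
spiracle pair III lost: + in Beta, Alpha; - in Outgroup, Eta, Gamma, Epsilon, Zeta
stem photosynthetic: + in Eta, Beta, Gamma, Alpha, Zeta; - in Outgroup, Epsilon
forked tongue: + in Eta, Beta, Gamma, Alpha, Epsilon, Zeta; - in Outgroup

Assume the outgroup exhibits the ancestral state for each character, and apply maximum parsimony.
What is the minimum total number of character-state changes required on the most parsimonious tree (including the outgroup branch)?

Character polarity is set by the outgroup: the derived state is whichever differs from the outgroup's state, so for gular pouch, keeled scales the derived state is '-', and for the remaining characters it is '+'.
gular pouch (derived state '-') is unique to Zeta (autapomorphy; uninformative for grouping).
Only Gamma and Zeta show the derived state '+' for chelicerae fused, supporting them as a clade.
keeled scales: derived state '-' in Alpha, Beta, Gamma, and Zeta only — synapomorphy for {Alpha, Beta, Gamma, Zeta}.
spiracle pair III lost (derived state '+') is shared by Alpha and Beta — a synapomorphy uniting that clade.
stem photosynthetic: derived state '+' in Alpha, Beta, Eta, Gamma, and Zeta only — synapomorphy for {Alpha, Beta, Eta, Gamma, Zeta}.
All ingroup taxa share the derived state '+' for forked tongue; it defines the ingroup but does not resolve relationships within it.
Most parsimonious ingroup topology: ((Eta,((Beta,Alpha),(Gamma,Zeta))),Epsilon).
Changes per character on this tree: gular pouch: 1; chelicerae fused: 1; keeled scales: 1; spiracle pair III lost: 1; stem photosynthetic: 1; forked tongue: 1.
Total = 6.

6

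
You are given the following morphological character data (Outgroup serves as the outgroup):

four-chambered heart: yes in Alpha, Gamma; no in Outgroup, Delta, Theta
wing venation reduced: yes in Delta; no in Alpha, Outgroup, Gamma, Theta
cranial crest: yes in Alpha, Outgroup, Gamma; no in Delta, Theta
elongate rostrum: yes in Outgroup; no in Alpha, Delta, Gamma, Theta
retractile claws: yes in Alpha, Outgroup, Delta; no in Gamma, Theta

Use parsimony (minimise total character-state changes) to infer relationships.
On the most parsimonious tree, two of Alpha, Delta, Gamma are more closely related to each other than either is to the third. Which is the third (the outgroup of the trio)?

Delta

Character polarity is set by the outgroup: the derived state is whichever differs from the outgroup's state, so for cranial crest, elongate rostrum, retractile claws the derived state is 'no', and for the remaining characters it is 'yes'.
four-chambered heart: derived state 'yes' in Alpha and Gamma only — synapomorphy for {Alpha, Gamma}.
wing venation reduced: derived state 'yes' in Delta only — an autapomorphy, so it tells us nothing about relationships among taxa.
cranial crest (derived state 'no') is shared by Delta and Theta — a synapomorphy uniting that clade.
elongate rostrum (derived state 'no') is shared by all ingroup taxa — unites the whole ingroup.
retractile claws (state 'no') occurs in Gamma and Theta but conflicts with the nesting implied by the other characters — most parsimoniously interpreted as homoplasy.
Most parsimonious ingroup topology: ((Gamma,Alpha),(Delta,Theta)).
Gamma and Alpha share a more recent common ancestor with each other than either does with Delta, so Delta is the least closely related of the three.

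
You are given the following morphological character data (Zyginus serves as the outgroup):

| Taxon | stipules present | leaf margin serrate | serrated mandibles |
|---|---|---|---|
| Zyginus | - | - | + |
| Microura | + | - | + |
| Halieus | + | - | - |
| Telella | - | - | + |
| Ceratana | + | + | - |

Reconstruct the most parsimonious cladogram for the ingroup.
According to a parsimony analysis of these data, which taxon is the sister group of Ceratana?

Halieus

Character polarity is set by the outgroup: the derived state is whichever differs from the outgroup's state, so for serrated mandibles the derived state is '-', and for the remaining characters it is '+'.
stipules present: derived state '+' in Ceratana, Halieus, and Microura only — synapomorphy for {Ceratana, Halieus, Microura}.
leaf margin serrate (derived state '+') is unique to Ceratana (autapomorphy; uninformative for grouping).
serrated mandibles (derived state '-') is shared by Ceratana and Halieus — a synapomorphy uniting that clade.
Most parsimonious ingroup topology: ((Microura,(Halieus,Ceratana)),Telella).
Ceratana and Halieus form a cherry on this tree, so they are sister taxa.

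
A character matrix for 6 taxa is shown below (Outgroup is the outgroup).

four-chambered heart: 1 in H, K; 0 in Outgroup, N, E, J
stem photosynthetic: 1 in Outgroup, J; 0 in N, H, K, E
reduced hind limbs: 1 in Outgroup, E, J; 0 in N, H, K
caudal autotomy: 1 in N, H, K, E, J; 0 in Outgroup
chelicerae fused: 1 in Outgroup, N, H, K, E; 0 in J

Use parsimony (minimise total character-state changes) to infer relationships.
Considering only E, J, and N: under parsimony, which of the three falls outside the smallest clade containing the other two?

J

Character polarity is set by the outgroup: the derived state is whichever differs from the outgroup's state, so for stem photosynthetic, reduced hind limbs, chelicerae fused the derived state is '0', and for the remaining characters it is '1'.
four-chambered heart: derived state '1' in H and K only — synapomorphy for {H, K}.
Only E, H, K, and N show the derived state '0' for stem photosynthetic, supporting them as a clade.
reduced hind limbs: derived state '0' in H, K, and N only — synapomorphy for {H, K, N}.
caudal autotomy (derived state '1') is shared by all ingroup taxa — unites the whole ingroup.
chelicerae fused: derived state '0' in J only — an autapomorphy, so it tells us nothing about relationships among taxa.
Most parsimonious ingroup topology: (((N,(H,K)),E),J).
E and N share a more recent common ancestor with each other than either does with J, so J is the least closely related of the three.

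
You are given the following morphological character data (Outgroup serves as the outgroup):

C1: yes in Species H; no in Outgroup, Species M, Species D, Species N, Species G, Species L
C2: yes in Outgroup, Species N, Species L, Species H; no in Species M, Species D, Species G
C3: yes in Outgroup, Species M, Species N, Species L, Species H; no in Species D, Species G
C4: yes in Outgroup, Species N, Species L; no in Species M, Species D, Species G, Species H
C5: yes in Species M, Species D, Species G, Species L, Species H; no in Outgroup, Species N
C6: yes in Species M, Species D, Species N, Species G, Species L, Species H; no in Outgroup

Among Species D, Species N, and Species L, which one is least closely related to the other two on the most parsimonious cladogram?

Species N

Character polarity is set by the outgroup: the derived state is whichever differs from the outgroup's state, so for C2, C3, C4 the derived state is 'no', and for the remaining characters it is 'yes'.
C1: derived state 'yes' in Species H only — an autapomorphy, so it tells us nothing about relationships among taxa.
Only Species D, Species G, and Species M show the derived state 'no' for C2, supporting them as a clade.
C3 (derived state 'no') is shared by Species D and Species G — a synapomorphy uniting that clade.
C4 (derived state 'no') is shared by Species D, Species G, Species H, and Species M — a synapomorphy uniting that clade.
C5 (derived state 'yes') is shared by Species D, Species G, Species H, Species L, and Species M — a synapomorphy uniting that clade.
C6 (derived state 'yes') is shared by all ingroup taxa — unites the whole ingroup.
Most parsimonious ingroup topology: ((((Species M,(Species D,Species G)),Species H),Species L),Species N).
Species D and Species L share a more recent common ancestor with each other than either does with Species N, so Species N is the least closely related of the three.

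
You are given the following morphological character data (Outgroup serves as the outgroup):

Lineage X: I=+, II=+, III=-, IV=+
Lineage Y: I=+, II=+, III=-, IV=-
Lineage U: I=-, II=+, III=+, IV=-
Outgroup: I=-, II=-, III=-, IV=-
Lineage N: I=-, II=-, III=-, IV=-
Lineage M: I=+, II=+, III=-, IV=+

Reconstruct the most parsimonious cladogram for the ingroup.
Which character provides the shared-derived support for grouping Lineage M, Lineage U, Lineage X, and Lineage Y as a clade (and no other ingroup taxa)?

II

The outgroup has state '-' for every character, so '+' is the derived state throughout.
I (derived state '+') is shared by Lineage M, Lineage X, and Lineage Y — a synapomorphy uniting that clade.
II (derived state '+') is shared by Lineage M, Lineage U, Lineage X, and Lineage Y — a synapomorphy uniting that clade.
III: derived state '+' in Lineage U only — an autapomorphy, so it tells us nothing about relationships among taxa.
Only Lineage M and Lineage X show the derived state '+' for IV, supporting them as a clade.
Most parsimonious ingroup topology: ((((Lineage M,Lineage X),Lineage Y),Lineage U),Lineage N).
The clade {Lineage M, Lineage U, Lineage X, Lineage Y} is supported by II: its derived state '+' occurs in exactly those taxa and in no other taxon (including the outgroup).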